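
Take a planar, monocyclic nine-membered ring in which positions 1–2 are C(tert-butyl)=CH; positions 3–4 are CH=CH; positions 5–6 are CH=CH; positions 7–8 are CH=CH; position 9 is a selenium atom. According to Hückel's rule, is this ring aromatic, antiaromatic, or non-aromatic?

Check conjugation: every atom in a ring double bond is sp² and brings one electron to the p orbital; the selenium donates one lone pair from its p orbital — every position has a p orbital, so the cyclic π system is continuous.
Counting π electrons: 4 × 2 = 8 from the double-bond units + 2 from the Se atom = 10.
That gives a 4n+2 count (10, n = 2).

Aromatic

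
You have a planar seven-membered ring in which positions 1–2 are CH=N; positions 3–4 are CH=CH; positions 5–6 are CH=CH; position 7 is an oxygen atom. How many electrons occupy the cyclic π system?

The p orbitals form a continuous loop: every atom in a ring double bond is sp² and brings one electron to the p orbital; each sp² =N– keeps its lone pair in-plane and puts one electron into the π system; the oxygen donates one lone pair from its p orbital. The ring is fully conjugated.
Adding the contributions, 3 × 2 = 6 from the double-bond units + 2 from the O atom = 8.

8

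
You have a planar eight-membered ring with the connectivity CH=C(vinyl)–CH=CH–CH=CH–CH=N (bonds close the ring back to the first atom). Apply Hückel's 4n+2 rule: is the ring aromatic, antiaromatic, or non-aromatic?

Check conjugation: every atom in a ring double bond is sp² and brings one electron to the p orbital; each sp² =N– keeps its lone pair in-plane and puts one electron into the π system — every position has a p orbital, so the cyclic π system is continuous.
Adding the contributions, 4 × 2 = 8 from the 4 double-bond units.
A 4n π count (8, n = 2) in a planar conjugated ring means antiaromatic.

Antiaromatic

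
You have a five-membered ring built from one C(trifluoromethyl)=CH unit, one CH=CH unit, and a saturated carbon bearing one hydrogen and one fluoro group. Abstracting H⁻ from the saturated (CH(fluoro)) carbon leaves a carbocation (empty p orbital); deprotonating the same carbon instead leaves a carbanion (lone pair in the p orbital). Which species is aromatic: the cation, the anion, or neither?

In either ion the ring is fully conjugated: every atom, including the new sp² carbon, supplies a p orbital.
Cation: 2 × 2 + 0 = 4 π electrons → 4(1), antiaromatic.
Anion: 2 × 2 + 2 = 6 π electrons → 4(1)+2, aromatic.

The anion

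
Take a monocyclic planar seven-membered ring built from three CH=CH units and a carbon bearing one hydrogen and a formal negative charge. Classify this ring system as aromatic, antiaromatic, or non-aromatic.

Every ring atom contributes a p orbital perpendicular to the ring (each doubly-bonded ring atom is sp² with one p-orbital electron; the carbanion's lone pair occupies the p orbital), so the π system is cyclic and fully conjugated.
Tallying contributions gives 3 × 2 = 6 from the double-bond units + 2 from the CH(-) atom = 8.
8 is a 4n count (n = 2), so the planar conjugated ring is antiaromatic.
(This ring is the cycloheptatrienyl anion.)

Antiaromatic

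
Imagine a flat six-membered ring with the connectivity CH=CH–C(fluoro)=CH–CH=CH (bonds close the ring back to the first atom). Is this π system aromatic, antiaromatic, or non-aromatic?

Aromatic

The p orbitals form a continuous loop: the double-bond atoms are sp², each contributing one p electron. The ring is fully conjugated.
Counting π electrons: 3 × 2 = 6 from the 3 double-bond units.
Since 6 = 4·1 + 2, the ring meets the 4n+2 criterion.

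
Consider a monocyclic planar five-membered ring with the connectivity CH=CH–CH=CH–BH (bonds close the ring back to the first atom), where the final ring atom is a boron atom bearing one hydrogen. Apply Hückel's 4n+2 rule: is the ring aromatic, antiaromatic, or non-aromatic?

Check conjugation: the double-bond atoms are sp², each contributing one p electron; the boron has an empty p orbital — every position has a p orbital, so the cyclic π system is continuous.
Counting π electrons: 2 × 2 = 4 from the double-bond units + 0 from the BH atom = 4.
4 = 4(1); a planar, fully conjugated 4n system is antiaromatic.

Antiaromatic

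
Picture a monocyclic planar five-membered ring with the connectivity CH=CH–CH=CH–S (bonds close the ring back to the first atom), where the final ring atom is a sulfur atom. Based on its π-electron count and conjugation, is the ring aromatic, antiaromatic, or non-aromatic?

Aromatic

Every ring atom contributes a p orbital perpendicular to the ring (each doubly-bonded ring atom is sp² with one p-orbital electron; the sulfur donates one lone pair from its p orbital), so the π system is cyclic and fully conjugated.
Adding the contributions, 2 × 2 = 4 from the double-bond units + 2 from the S atom = 6.
Since 6 = 4·1 + 2, the ring meets the 4n+2 criterion.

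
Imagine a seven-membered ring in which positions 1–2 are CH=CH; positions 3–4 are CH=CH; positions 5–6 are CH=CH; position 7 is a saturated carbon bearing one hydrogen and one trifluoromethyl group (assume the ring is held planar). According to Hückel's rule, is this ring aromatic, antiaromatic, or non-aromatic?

Non-aromatic

The CH(trifluoromethyl) carbon is saturated: that saturated carbon is sp³ and has no p orbital in the ring π system. Conjugation is not continuous around the ring.
Without a continuous loop of overlapping p orbitals the Hückel electron count never comes into play.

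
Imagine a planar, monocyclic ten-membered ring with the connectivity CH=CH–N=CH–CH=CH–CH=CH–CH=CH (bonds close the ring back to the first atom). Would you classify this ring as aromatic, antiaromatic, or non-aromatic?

Aromatic

Every ring atom contributes a p orbital perpendicular to the ring (each doubly-bonded ring atom is sp² with one p-orbital electron; each sp² =N– keeps its lone pair in-plane and puts one electron into the π system), so the π system is cyclic and fully conjugated.
Counting π electrons: 5 × 2 = 10 from the 5 double-bond units.
That gives a 4n+2 count (10, n = 2).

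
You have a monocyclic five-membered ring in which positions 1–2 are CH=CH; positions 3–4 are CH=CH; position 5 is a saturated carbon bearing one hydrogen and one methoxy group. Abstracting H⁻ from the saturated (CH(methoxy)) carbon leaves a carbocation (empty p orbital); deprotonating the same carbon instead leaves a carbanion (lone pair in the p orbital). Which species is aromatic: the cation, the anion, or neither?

Once that carbon is sp², every ring atom has a p orbital and both ions are fully conjugated.
Cation: 2 × 2 + 0 = 4 π electrons → 4(1), antiaromatic.
Anion: 2 × 2 + 2 = 6 π electrons → 4(1)+2, aromatic.

The anion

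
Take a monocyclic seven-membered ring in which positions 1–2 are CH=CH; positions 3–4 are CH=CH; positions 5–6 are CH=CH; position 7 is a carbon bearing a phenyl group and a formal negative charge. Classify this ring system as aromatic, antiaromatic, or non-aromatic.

Every ring atom contributes a p orbital perpendicular to the ring (each doubly-bonded ring atom is sp² with one p-orbital electron; the carbanion's lone pair occupies the p orbital), so the π system is cyclic and fully conjugated.
π-electron count: 3 × 2 = 6 from the double-bond units + 2 from the C(phenyl)(-) atom = 8.
8 = 4(2); a planar, fully conjugated 4n system is antiaromatic.

Antiaromatic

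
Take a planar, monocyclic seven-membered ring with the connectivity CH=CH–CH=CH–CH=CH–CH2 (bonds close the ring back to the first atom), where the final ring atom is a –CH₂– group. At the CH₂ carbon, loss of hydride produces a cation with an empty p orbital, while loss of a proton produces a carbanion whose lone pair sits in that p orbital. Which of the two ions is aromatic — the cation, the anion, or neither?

The cation

Both ions have a continuous loop of p orbitals — each ring atom is sp².
Cation: 3 × 2 + 0 = 6 π electrons → 4(1)+2, aromatic.
Anion: 3 × 2 + 2 = 8 π electrons → 4(2), antiaromatic.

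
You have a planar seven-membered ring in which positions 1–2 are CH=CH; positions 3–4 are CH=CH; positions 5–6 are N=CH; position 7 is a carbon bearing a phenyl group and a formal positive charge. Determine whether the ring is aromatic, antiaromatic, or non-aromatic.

Every ring atom contributes a p orbital perpendicular to the ring (every atom in a ring double bond is sp² and brings one electron to the p orbital; each =N– nitrogen is pyridine-type (lone pair in the sp² plane, one electron in the p orbital); the carbocation has an empty p orbital), so the π system is cyclic and fully conjugated.
Counting π electrons: 3 × 2 = 6 from the double-bond units + 0 from the C(phenyl)(+) atom = 6.
Since 6 = 4·1 + 2, the ring meets the 4n+2 criterion.

Aromatic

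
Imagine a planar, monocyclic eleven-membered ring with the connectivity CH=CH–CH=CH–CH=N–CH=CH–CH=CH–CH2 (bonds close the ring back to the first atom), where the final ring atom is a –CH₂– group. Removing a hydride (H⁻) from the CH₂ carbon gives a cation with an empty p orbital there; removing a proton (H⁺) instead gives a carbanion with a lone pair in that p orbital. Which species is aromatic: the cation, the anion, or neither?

In both ions every ring atom is sp² and contributes a p orbital, so both rings are fully conjugated.
Cation: 5 × 2 + 0 = 10 π electrons → 4(2)+2, aromatic.
Anion: 5 × 2 + 2 = 12 π electrons → 4(3), antiaromatic.

The cation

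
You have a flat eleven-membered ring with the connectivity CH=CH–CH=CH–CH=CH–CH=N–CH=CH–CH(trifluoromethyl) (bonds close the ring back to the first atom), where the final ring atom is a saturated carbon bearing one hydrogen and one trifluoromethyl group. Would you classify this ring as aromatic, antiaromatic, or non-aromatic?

The CH(trifluoromethyl) carbon is saturated: that saturated carbon is sp³ and has no p orbital in the ring π system. Conjugation is not continuous around the ring.
A ring that is not fully conjugated cannot be aromatic or antiaromatic regardless of its π-electron count.

Non-aromatic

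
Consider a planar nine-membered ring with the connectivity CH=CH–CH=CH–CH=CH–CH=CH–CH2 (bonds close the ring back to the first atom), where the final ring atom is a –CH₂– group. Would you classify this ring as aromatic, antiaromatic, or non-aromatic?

Non-aromatic

The CH2 carbon is saturated: the tetrahedral CH₂ carbon is sp³ and has no p orbital in the ring π system. Conjugation is not continuous around the ring.
A ring that is not fully conjugated cannot be aromatic or antiaromatic regardless of its π-electron count.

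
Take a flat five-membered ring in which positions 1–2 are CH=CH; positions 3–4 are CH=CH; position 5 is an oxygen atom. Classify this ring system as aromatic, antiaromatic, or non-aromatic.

Aromatic

The p orbitals form a continuous loop: each doubly-bonded ring atom is sp² with one p-orbital electron; the oxygen donates one lone pair from its p orbital. The ring is fully conjugated.
Adding the contributions, 2 × 2 = 4 from the double-bond units + 2 from the O atom = 6.
Since 6 = 4·1 + 2, the ring meets the 4n+2 criterion.
(The species described is furan.)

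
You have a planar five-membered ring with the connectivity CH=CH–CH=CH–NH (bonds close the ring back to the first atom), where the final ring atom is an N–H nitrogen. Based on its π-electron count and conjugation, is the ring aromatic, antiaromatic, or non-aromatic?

Every ring atom contributes a p orbital perpendicular to the ring (the double-bond atoms are sp², each contributing one p electron; the pyrrole-type nitrogen donates its lone pair from the p orbital), so the π system is cyclic and fully conjugated.
Counting π electrons: 2 × 2 = 4 from the double-bond units + 2 from the NH atom = 6.
That gives a 4n+2 count (6, n = 1).

Aromatic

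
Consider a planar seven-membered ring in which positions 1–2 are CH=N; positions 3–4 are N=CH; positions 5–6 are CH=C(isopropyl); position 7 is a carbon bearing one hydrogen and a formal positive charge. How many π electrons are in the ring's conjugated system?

6

Every ring atom contributes a p orbital perpendicular to the ring (the double-bond atoms are sp², each contributing one p electron; each sp² =N– keeps its lone pair in-plane and puts one electron into the π system; the carbocation has an empty p orbital), so the π system is cyclic and fully conjugated.
Adding the contributions, 3 × 2 = 6 from the double-bond units + 0 from the CH(+) atom = 6.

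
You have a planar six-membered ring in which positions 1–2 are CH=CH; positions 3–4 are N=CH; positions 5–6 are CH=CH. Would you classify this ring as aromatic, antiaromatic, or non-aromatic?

Aromatic

Every ring atom contributes a p orbital perpendicular to the ring (every atom in a ring double bond is sp² and brings one electron to the p orbital; each sp² =N– keeps its lone pair in-plane and puts one electron into the π system), so the π system is cyclic and fully conjugated.
Counting π electrons: 3 × 2 = 6 from the 3 double-bond units.
Since 6 = 4·1 + 2, the ring meets the 4n+2 criterion.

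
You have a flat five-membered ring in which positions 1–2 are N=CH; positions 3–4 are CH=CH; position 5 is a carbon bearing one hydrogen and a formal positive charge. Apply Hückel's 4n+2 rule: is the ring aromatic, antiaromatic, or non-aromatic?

Antiaromatic

Every ring atom contributes a p orbital perpendicular to the ring (every atom in a ring double bond is sp² and brings one electron to the p orbital; the doubly-bonded nitrogens are pyridine-type — their lone pairs lie in the ring plane, leaving one electron in the p orbital; the carbocation has an empty p orbital), so the π system is cyclic and fully conjugated.
Counting π electrons: 2 × 2 = 4 from the double-bond units + 0 from the CH(+) atom = 4.
A 4n π count (4, n = 1) in a planar conjugated ring means antiaromatic.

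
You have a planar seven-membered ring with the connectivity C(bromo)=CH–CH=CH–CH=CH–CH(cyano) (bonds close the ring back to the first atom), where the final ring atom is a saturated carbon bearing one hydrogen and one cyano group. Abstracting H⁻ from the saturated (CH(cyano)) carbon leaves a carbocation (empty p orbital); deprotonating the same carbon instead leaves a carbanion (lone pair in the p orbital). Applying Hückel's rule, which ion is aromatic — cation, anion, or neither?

The cation

In both ions every ring atom is sp² and contributes a p orbital, so both rings are fully conjugated.
Cation: 3 × 2 + 0 = 6 π electrons → 4(1)+2, aromatic.
Anion: 3 × 2 + 2 = 8 π electrons → 4(2), antiaromatic.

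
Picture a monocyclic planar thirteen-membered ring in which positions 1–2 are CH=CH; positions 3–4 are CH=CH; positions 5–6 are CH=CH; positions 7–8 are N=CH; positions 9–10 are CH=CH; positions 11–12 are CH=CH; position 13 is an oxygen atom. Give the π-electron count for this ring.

14

Check conjugation: every atom in a ring double bond is sp² and brings one electron to the p orbital; each =N– nitrogen is pyridine-type (lone pair in the sp² plane, one electron in the p orbital); the oxygen donates one lone pair from its p orbital — every position has a p orbital, so the cyclic π system is continuous.
Adding the contributions, 6 × 2 = 12 from the double-bond units + 2 from the O atom = 14.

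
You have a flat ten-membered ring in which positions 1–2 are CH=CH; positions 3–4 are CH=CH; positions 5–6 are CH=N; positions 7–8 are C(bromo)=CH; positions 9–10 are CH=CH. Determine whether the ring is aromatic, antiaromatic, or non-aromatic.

Every ring atom contributes a p orbital perpendicular to the ring (every atom in a ring double bond is sp² and brings one electron to the p orbital; the doubly-bonded nitrogens are pyridine-type — their lone pairs lie in the ring plane, leaving one electron in the p orbital), so the π system is cyclic and fully conjugated.
Counting π electrons: 5 × 2 = 10 from the 5 double-bond units.
With 10 π electrons (n = 2), the Hückel 4n+2 condition holds.

Aromatic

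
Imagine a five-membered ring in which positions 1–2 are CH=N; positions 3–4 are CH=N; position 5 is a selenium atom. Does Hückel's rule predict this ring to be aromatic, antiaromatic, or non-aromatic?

All ring atoms are sp² and supply a p orbital to the ring (each doubly-bonded ring atom is sp² with one p-orbital electron; the doubly-bonded nitrogens are pyridine-type — their lone pairs lie in the ring plane, leaving one electron in the p orbital; the selenium donates one lone pair from its p orbital); the conjugation is uninterrupted.
Tallying contributions gives 2 × 2 = 4 from the double-bond units + 2 from the Se atom = 6.
Since 6 = 4·1 + 2, the ring meets the 4n+2 criterion.

Aromatic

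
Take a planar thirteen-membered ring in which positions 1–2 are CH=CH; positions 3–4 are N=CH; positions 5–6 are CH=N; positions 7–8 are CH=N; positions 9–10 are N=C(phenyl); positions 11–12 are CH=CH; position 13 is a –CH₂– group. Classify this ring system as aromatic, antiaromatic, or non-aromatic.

Non-aromatic

Because the tetrahedral CH₂ carbon is sp³ and has no p orbital in the ring π system at the CH2 position, the π system cannot extend all the way around the ring.
A ring that is not fully conjugated cannot be aromatic or antiaromatic regardless of its π-electron count.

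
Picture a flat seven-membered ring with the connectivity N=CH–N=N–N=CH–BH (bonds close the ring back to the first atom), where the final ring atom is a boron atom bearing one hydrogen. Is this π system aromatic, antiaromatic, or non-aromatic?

Aromatic

Check conjugation: every atom in a ring double bond is sp² and brings one electron to the p orbital; each =N– nitrogen is pyridine-type (lone pair in the sp² plane, one electron in the p orbital); the boron has an empty p orbital — every position has a p orbital, so the cyclic π system is continuous.
Counting π electrons: 3 × 2 = 6 from the double-bond units + 0 from the BH atom = 6.
Since 6 = 4·1 + 2, the ring meets the 4n+2 criterion.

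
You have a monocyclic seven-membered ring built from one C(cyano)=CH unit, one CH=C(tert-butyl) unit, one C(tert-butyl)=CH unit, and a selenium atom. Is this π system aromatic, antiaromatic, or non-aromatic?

Antiaromatic

Every ring atom contributes a p orbital perpendicular to the ring (each doubly-bonded ring atom is sp² with one p-orbital electron; the selenium donates one lone pair from its p orbital), so the π system is cyclic and fully conjugated.
π-electron count: 3 × 2 = 6 from the double-bond units + 2 from the Se atom = 8.
A 4n π count (8, n = 2) in a planar conjugated ring means antiaromatic.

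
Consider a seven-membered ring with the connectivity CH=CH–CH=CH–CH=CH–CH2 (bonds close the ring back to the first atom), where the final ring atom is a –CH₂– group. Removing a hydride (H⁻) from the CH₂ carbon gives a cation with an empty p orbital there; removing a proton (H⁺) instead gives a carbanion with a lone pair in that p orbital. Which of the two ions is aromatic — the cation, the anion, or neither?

The cation

Both ions have a continuous loop of p orbitals — each ring atom is sp².
Cation: 3 × 2 + 0 = 6 π electrons → 4(1)+2, aromatic.
Anion: 3 × 2 + 2 = 8 π electrons → 4(2), antiaromatic.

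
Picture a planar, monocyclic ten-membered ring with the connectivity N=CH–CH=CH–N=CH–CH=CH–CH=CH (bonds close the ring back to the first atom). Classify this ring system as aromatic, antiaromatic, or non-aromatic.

Aromatic

Every ring atom contributes a p orbital perpendicular to the ring (each doubly-bonded ring atom is sp² with one p-orbital electron; each =N– nitrogen is pyridine-type (lone pair in the sp² plane, one electron in the p orbital)), so the π system is cyclic and fully conjugated.
Tallying contributions gives 5 × 2 = 10 from the 5 double-bond units.
10 = 4(2) + 2, which satisfies Hückel's 4n+2 rule.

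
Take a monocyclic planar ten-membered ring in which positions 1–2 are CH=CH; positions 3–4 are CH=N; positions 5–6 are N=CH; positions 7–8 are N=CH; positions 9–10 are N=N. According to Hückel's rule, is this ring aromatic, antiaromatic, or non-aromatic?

All ring atoms are sp² and supply a p orbital to the ring (the double-bond atoms are sp², each contributing one p electron; each =N– nitrogen is pyridine-type (lone pair in the sp² plane, one electron in the p orbital)); the conjugation is uninterrupted.
Adding the contributions, 5 × 2 = 10 from the 5 double-bond units.
That gives a 4n+2 count (10, n = 2).

Aromatic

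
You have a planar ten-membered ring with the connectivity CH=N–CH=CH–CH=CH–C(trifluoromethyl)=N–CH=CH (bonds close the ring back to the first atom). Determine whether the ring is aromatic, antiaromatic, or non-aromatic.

Check conjugation: each doubly-bonded ring atom is sp² with one p-orbital electron; each sp² =N– keeps its lone pair in-plane and puts one electron into the π system — every position has a p orbital, so the cyclic π system is continuous.
Tallying contributions gives 5 × 2 = 10 from the 5 double-bond units.
That gives a 4n+2 count (10, n = 2).

Aromatic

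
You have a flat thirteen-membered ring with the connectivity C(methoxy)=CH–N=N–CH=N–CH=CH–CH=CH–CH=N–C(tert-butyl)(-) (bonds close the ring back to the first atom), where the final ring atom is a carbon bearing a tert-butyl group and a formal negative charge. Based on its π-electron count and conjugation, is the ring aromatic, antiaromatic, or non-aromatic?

Check conjugation: the double-bond atoms are sp², each contributing one p electron; each sp² =N– keeps its lone pair in-plane and puts one electron into the π system; the carbanion's lone pair occupies the p orbital — every position has a p orbital, so the cyclic π system is continuous.
Tallying contributions gives 6 × 2 = 12 from the double-bond units + 2 from the C(tert-butyl)(-) atom = 14.
Since 14 = 4·3 + 2, the ring meets the 4n+2 criterion.

Aromatic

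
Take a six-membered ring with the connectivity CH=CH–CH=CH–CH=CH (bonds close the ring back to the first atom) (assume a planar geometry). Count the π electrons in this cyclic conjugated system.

Every ring atom contributes a p orbital perpendicular to the ring (each doubly-bonded ring atom is sp² with one p-orbital electron), so the π system is cyclic and fully conjugated.
Counting π electrons: 3 × 2 = 6 from the 3 double-bond units.
(The species described is benzene.)

6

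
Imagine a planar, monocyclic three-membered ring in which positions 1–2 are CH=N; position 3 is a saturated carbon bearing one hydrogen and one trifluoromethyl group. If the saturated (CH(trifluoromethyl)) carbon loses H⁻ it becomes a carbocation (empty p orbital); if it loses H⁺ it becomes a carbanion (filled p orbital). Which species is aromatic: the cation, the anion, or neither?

The cation

Both ions have a continuous loop of p orbitals — each ring atom is sp².
Cation: 1 × 2 + 0 = 2 π electrons → 4(0)+2, aromatic.
Anion: 1 × 2 + 2 = 4 π electrons → 4(1), antiaromatic.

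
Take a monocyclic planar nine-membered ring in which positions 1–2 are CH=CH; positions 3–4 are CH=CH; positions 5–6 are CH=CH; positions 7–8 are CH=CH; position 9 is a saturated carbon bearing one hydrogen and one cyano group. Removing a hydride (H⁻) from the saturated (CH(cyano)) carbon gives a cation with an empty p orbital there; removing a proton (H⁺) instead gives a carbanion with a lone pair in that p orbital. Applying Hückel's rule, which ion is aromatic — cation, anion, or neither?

In either ion the ring is fully conjugated: every atom, including the new sp² carbon, supplies a p orbital.
Cation: 4 × 2 + 0 = 8 π electrons → 4(2), antiaromatic.
Anion: 4 × 2 + 2 = 10 π electrons → 4(2)+2, aromatic.

The anion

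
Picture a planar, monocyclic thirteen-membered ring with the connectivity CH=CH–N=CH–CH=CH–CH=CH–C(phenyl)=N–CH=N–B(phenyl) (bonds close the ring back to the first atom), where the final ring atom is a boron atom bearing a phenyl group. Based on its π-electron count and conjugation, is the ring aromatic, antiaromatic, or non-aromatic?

Antiaromatic

Every ring atom contributes a p orbital perpendicular to the ring (the double-bond atoms are sp², each contributing one p electron; each =N– nitrogen is pyridine-type (lone pair in the sp² plane, one electron in the p orbital); the boron has an empty p orbital), so the π system is cyclic and fully conjugated.
π-electron count: 6 × 2 = 12 from the double-bond units + 0 from the B(phenyl) atom = 12.
With 12 = 4·3 π electrons, Hückel's rule classifies the planar ring as antiaromatic.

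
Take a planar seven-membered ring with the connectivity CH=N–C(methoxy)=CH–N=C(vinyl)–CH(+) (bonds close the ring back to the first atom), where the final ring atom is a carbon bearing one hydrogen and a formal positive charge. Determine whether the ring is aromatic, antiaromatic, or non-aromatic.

Check conjugation: each doubly-bonded ring atom is sp² with one p-orbital electron; each sp² =N– keeps its lone pair in-plane and puts one electron into the π system; the carbocation has an empty p orbital — every position has a p orbital, so the cyclic π system is continuous.
Tallying contributions gives 3 × 2 = 6 from the double-bond units + 0 from the CH(+) atom = 6.
Since 6 = 4·1 + 2, the ring meets the 4n+2 criterion.

Aromatic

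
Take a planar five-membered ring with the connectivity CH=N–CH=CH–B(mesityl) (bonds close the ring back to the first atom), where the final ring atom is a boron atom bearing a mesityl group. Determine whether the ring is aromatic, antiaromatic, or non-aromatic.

Antiaromatic

Check conjugation: the double-bond atoms are sp², each contributing one p electron; each =N– nitrogen is pyridine-type (lone pair in the sp² plane, one electron in the p orbital); the boron has an empty p orbital — every position has a p orbital, so the cyclic π system is continuous.
π-electron count: 2 × 2 = 4 from the double-bond units + 0 from the B(mesityl) atom = 4.
A 4n π count (4, n = 1) in a planar conjugated ring means antiaromatic.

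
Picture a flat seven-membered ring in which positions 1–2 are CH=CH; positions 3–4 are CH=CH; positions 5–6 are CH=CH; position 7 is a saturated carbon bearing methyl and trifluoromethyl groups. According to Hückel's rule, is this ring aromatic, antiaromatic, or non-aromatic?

At the C(methyl)(trifluoromethyl) position, that saturated carbon is sp³ and has no p orbital in the ring π system; the ring's p-orbital overlap is broken there.
Broken conjugation rules out both aromaticity and antiaromaticity.

Non-aromatic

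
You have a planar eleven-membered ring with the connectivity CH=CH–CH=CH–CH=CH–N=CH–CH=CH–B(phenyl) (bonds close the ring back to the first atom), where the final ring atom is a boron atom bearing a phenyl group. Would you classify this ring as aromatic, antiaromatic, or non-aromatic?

Aromatic

All ring atoms are sp² and supply a p orbital to the ring (the double-bond atoms are sp², each contributing one p electron; the doubly-bonded nitrogens are pyridine-type — their lone pairs lie in the ring plane, leaving one electron in the p orbital; the boron has an empty p orbital); the conjugation is uninterrupted.
Counting π electrons: 5 × 2 = 10 from the double-bond units + 0 from the B(phenyl) atom = 10.
Since 10 = 4·2 + 2, the ring meets the 4n+2 criterion.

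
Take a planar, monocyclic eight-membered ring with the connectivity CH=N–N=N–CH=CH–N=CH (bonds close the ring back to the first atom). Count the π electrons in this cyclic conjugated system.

8

All ring atoms are sp² and supply a p orbital to the ring (every atom in a ring double bond is sp² and brings one electron to the p orbital; each sp² =N– keeps its lone pair in-plane and puts one electron into the π system); the conjugation is uninterrupted.
Adding the contributions, 4 × 2 = 8 from the 4 double-bond units.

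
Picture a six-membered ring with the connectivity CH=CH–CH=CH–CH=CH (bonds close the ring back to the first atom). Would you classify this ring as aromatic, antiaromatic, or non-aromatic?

The p orbitals form a continuous loop: each doubly-bonded ring atom is sp² with one p-orbital electron. The ring is fully conjugated.
Adding the contributions, 3 × 2 = 6 from the 3 double-bond units.
With 6 π electrons (n = 1), the Hückel 4n+2 condition holds.

Aromatic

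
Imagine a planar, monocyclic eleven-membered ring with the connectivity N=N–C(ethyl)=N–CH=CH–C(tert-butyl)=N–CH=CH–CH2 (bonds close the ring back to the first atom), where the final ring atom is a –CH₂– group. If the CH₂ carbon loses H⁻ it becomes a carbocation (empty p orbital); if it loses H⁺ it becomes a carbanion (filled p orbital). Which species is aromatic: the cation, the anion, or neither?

The cation

Once that carbon is sp², every ring atom has a p orbital and both ions are fully conjugated.
Cation: 5 × 2 + 0 = 10 π electrons → 4(2)+2, aromatic.
Anion: 5 × 2 + 2 = 12 π electrons → 4(3), antiaromatic.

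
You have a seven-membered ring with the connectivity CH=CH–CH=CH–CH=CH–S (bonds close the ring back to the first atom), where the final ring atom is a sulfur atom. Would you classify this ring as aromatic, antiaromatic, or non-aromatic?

Check conjugation: each doubly-bonded ring atom is sp² with one p-orbital electron; the sulfur donates one lone pair from its p orbital — every position has a p orbital, so the cyclic π system is continuous.
Adding the contributions, 3 × 2 = 6 from the double-bond units + 2 from the S atom = 8.
8 = 4(2); a planar, fully conjugated 4n system is antiaromatic.

Antiaromatic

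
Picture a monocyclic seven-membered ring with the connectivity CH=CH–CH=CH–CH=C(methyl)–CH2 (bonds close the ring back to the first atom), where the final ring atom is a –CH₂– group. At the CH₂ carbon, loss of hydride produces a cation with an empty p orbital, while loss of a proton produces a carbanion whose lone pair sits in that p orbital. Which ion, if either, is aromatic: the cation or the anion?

Once that carbon is sp², every ring atom has a p orbital and both ions are fully conjugated.
Cation: 3 × 2 + 0 = 6 π electrons → 4(1)+2, aromatic.
Anion: 3 × 2 + 2 = 8 π electrons → 4(2), antiaromatic.

The cation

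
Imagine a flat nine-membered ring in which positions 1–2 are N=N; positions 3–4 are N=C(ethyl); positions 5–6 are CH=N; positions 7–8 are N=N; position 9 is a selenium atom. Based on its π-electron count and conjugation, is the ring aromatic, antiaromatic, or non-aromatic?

Aromatic

All ring atoms are sp² and supply a p orbital to the ring (every atom in a ring double bond is sp² and brings one electron to the p orbital; each =N– nitrogen is pyridine-type (lone pair in the sp² plane, one electron in the p orbital); the selenium donates one lone pair from its p orbital); the conjugation is uninterrupted.
π-electron count: 4 × 2 = 8 from the double-bond units + 2 from the Se atom = 10.
10 = 4(2) + 2, which satisfies Hückel's 4n+2 rule.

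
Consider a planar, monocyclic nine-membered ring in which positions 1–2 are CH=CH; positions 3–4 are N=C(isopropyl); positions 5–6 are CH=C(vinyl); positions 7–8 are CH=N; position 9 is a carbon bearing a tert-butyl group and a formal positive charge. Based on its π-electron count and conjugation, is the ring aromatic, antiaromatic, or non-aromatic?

Antiaromatic

Check conjugation: each doubly-bonded ring atom is sp² with one p-orbital electron; each sp² =N– keeps its lone pair in-plane and puts one electron into the π system; the carbocation has an empty p orbital — every position has a p orbital, so the cyclic π system is continuous.
Tallying contributions gives 4 × 2 = 8 from the double-bond units + 0 from the C(tert-butyl)(+) atom = 8.
8 = 4(2); a planar, fully conjugated 4n system is antiaromatic.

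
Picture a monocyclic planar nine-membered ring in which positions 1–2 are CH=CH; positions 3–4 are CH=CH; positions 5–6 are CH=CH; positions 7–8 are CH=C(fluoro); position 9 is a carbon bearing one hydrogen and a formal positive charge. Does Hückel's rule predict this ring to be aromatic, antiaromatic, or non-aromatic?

All ring atoms are sp² and supply a p orbital to the ring (the double-bond atoms are sp², each contributing one p electron; the carbocation has an empty p orbital); the conjugation is uninterrupted.
Tallying contributions gives 4 × 2 = 8 from the double-bond units + 0 from the CH(+) atom = 8.
8 is a 4n count (n = 2), so the planar conjugated ring is antiaromatic.

Antiaromatic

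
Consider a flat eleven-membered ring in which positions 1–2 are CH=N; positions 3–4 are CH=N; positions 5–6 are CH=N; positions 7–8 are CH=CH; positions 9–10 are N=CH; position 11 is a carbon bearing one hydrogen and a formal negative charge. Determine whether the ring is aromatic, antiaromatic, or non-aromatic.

All ring atoms are sp² and supply a p orbital to the ring (the double-bond atoms are sp², each contributing one p electron; each =N– nitrogen is pyridine-type (lone pair in the sp² plane, one electron in the p orbital); the carbanion's lone pair occupies the p orbital); the conjugation is uninterrupted.
Tallying contributions gives 5 × 2 = 10 from the double-bond units + 2 from the CH(-) atom = 12.
With 12 = 4·3 π electrons, Hückel's rule classifies the planar ring as antiaromatic.

Antiaromatic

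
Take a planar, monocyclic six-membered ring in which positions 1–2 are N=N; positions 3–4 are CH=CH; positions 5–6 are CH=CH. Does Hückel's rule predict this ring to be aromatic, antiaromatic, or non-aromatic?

Every ring atom contributes a p orbital perpendicular to the ring (each doubly-bonded ring atom is sp² with one p-orbital electron; each sp² =N– keeps its lone pair in-plane and puts one electron into the π system), so the π system is cyclic and fully conjugated.
Counting π electrons: 3 × 2 = 6 from the 3 double-bond units.
With 6 π electrons (n = 1), the Hückel 4n+2 condition holds.

Aromatic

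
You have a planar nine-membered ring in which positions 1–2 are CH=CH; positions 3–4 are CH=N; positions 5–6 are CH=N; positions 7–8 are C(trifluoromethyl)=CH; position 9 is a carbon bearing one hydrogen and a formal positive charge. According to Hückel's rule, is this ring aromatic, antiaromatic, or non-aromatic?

Antiaromatic

Every ring atom contributes a p orbital perpendicular to the ring (the double-bond atoms are sp², each contributing one p electron; each sp² =N– keeps its lone pair in-plane and puts one electron into the π system; the carbocation has an empty p orbital), so the π system is cyclic and fully conjugated.
Counting π electrons: 4 × 2 = 8 from the double-bond units + 0 from the CH(+) atom = 8.
With 8 = 4·2 π electrons, Hückel's rule classifies the planar ring as antiaromatic.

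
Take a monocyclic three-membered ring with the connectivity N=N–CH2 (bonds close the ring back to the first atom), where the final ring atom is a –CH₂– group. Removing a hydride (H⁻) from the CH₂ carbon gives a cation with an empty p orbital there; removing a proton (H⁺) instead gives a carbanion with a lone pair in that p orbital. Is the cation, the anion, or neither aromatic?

The cation

Once that carbon is sp², every ring atom has a p orbital and both ions are fully conjugated.
Cation: 1 × 2 + 0 = 2 π electrons → 4(0)+2, aromatic.
Anion: 1 × 2 + 2 = 4 π electrons → 4(1), antiaromatic.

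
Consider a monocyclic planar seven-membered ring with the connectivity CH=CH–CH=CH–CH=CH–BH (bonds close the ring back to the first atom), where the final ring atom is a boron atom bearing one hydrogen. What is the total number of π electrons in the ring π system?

All ring atoms are sp² and supply a p orbital to the ring (each doubly-bonded ring atom is sp² with one p-orbital electron; the boron has an empty p orbital); the conjugation is uninterrupted.
π-electron count: 3 × 2 = 6 from the double-bond units + 0 from the BH atom = 6.

6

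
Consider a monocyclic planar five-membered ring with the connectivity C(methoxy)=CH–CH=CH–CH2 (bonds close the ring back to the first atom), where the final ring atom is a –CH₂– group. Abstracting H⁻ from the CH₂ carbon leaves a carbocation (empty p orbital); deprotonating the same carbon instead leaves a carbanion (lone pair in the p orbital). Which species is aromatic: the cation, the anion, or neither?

The anion

In either ion the ring is fully conjugated: every atom, including the new sp² carbon, supplies a p orbital.
Cation: 2 × 2 + 0 = 4 π electrons → 4(1), antiaromatic.
Anion: 2 × 2 + 2 = 6 π electrons → 4(1)+2, aromatic.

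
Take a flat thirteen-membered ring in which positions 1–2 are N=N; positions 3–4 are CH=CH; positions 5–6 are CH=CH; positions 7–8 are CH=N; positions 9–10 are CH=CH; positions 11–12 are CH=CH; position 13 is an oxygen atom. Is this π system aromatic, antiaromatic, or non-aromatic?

Every ring atom contributes a p orbital perpendicular to the ring (the double-bond atoms are sp², each contributing one p electron; each =N– nitrogen is pyridine-type (lone pair in the sp² plane, one electron in the p orbital); the oxygen donates one lone pair from its p orbital), so the π system is cyclic and fully conjugated.
Tallying contributions gives 6 × 2 = 12 from the double-bond units + 2 from the O atom = 14.
With 14 π electrons (n = 3), the Hückel 4n+2 condition holds.

Aromatic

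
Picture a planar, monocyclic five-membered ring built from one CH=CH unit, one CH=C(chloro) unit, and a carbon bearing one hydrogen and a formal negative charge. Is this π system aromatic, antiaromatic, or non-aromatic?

Aromatic

The p orbitals form a continuous loop: the double-bond atoms are sp², each contributing one p electron; the carbanion's lone pair occupies the p orbital. The ring is fully conjugated.
Counting π electrons: 2 × 2 = 4 from the double-bond units + 2 from the CH(-) atom = 6.
6 = 4(1) + 2, which satisfies Hückel's 4n+2 rule.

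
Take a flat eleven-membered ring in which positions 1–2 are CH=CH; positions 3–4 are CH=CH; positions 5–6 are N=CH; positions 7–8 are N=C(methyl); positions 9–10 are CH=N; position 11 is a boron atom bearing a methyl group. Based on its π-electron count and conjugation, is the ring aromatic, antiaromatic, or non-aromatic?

The p orbitals form a continuous loop: each doubly-bonded ring atom is sp² with one p-orbital electron; each =N– nitrogen is pyridine-type (lone pair in the sp² plane, one electron in the p orbital); the boron has an empty p orbital. The ring is fully conjugated.
Counting π electrons: 5 × 2 = 10 from the double-bond units + 0 from the B(methyl) atom = 10.
Since 10 = 4·2 + 2, the ring meets the 4n+2 criterion.

Aromatic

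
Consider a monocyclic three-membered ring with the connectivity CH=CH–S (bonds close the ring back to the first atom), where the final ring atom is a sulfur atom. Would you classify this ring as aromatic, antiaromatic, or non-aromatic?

Antiaromatic

All ring atoms are sp² and supply a p orbital to the ring (every atom in a ring double bond is sp² and brings one electron to the p orbital; the sulfur donates one lone pair from its p orbital); the conjugation is uninterrupted.
Counting π electrons: 1 × 2 = 2 from the double-bond unit + 2 from the S atom = 4.
4 = 4(1); a planar, fully conjugated 4n system is antiaromatic.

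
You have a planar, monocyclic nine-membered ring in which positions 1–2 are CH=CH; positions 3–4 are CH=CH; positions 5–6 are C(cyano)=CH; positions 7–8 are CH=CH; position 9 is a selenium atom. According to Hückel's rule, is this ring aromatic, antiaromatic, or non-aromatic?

All ring atoms are sp² and supply a p orbital to the ring (the double-bond atoms are sp², each contributing one p electron; the selenium donates one lone pair from its p orbital); the conjugation is uninterrupted.
Tallying contributions gives 4 × 2 = 8 from the double-bond units + 2 from the Se atom = 10.
With 10 π electrons (n = 2), the Hückel 4n+2 condition holds.

Aromatic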